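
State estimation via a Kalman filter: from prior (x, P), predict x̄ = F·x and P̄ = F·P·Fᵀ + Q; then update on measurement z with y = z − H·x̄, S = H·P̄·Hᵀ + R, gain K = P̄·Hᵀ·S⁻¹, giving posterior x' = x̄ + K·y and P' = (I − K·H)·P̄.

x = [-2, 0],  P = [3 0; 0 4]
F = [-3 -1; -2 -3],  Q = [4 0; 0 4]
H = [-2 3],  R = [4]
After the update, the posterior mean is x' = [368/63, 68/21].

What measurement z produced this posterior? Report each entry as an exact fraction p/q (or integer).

z = [-2]

x̄ = F·x = [6, 4]
P̄ = F·P·Fᵀ + Q = [35 30; 30 52]
S = H·P̄·Hᵀ + R = [252]
K = P̄·Hᵀ·S⁻¹ = [5/63; 8/21]
x' − x̄ = [-10/63, -16/21] = K·y
y = (KᵀK)⁻¹·Kᵀ·(x' − x̄) = [-2]
z = y + H·x̄ = [-2] + [0] = [-2]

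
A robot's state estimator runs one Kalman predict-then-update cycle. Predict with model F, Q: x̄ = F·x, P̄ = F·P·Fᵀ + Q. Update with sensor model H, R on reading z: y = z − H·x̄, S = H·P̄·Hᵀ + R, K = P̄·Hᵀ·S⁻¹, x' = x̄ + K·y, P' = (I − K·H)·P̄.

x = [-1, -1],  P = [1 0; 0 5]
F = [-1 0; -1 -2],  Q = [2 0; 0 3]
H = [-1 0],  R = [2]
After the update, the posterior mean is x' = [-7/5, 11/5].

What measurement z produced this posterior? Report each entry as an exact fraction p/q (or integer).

x̄ = F·x = [1, 3]
P̄ = F·P·Fᵀ + Q = [3 1; 1 24]
S = H·P̄·Hᵀ + R = [5]
K = P̄·Hᵀ·S⁻¹ = [-3/5; -1/5]
x' − x̄ = [-12/5, -4/5] = K·y
y = (KᵀK)⁻¹·Kᵀ·(x' − x̄) = [4]
z = y + H·x̄ = [4] + [-1] = [3]

z = [3]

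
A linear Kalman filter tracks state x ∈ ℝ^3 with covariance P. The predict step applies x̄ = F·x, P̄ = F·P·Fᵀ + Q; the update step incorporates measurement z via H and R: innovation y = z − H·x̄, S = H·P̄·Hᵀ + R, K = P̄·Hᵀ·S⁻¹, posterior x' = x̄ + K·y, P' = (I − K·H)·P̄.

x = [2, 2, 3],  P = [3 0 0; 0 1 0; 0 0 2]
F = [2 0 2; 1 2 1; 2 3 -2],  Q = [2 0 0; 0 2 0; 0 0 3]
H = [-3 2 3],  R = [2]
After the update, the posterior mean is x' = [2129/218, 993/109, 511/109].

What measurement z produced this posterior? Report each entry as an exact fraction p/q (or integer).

z = [3]

x̄ = F·x = [10, 9, 4]
P̄ = F·P·Fᵀ + Q = [22 10 4; 10 11 8; 4 8 32]
S = H·P̄·Hᵀ + R = [436]
K = P̄·Hᵀ·S⁻¹ = [-17/218; 4/109; 25/109]
x' − x̄ = [-51/218, 12/109, 75/109] = K·y
y = (KᵀK)⁻¹·Kᵀ·(x' − x̄) = [3]
z = y + H·x̄ = [3] + [0] = [3]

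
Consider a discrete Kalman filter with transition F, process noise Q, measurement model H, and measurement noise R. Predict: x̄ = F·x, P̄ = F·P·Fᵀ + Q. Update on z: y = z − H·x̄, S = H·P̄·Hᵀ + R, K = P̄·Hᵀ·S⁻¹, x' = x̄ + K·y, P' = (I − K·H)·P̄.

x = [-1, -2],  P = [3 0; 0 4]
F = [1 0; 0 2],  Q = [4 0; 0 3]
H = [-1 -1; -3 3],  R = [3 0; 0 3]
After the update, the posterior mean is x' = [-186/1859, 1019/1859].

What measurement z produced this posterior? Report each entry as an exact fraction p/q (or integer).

x̄ = F·x = [-1, -4]
P̄ = F·P·Fᵀ + Q = [7 0; 0 19]
S = H·P̄·Hᵀ + R = [29 -36; -36 237]
K = P̄·Hᵀ·S⁻¹ = [-805/1859 -287/1859; -817/1859 323/1859]
x' − x̄ = [1673/1859, 8455/1859] = K·y
y = (KᵀK)⁻¹·Kᵀ·(x' − x̄) = [-6, 11]
z = y + H·x̄ = [-6, 11] + [5, -9] = [-1, 2]

z = [-1, 2]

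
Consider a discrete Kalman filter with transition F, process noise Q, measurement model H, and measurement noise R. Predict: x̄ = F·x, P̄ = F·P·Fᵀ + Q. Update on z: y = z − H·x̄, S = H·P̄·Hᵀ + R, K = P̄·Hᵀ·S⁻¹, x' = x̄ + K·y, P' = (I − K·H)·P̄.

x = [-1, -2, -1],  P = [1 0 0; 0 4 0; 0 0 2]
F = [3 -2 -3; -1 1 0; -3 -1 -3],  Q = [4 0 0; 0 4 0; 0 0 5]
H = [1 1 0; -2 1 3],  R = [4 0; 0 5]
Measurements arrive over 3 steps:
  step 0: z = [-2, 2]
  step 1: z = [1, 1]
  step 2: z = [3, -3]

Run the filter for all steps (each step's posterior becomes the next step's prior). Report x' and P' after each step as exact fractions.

step 0: x' = [2186/3251, -6550/3251, 6068/3251], P' = [33727/3251 -22171/3251 29410/3251; -22171/3251 22179/3251 -21752/3251; 29410/3251 -21752/3251 56373/6502]
step 1: x' = [171988523/463636571, -68069832/463636571, 287691703/463636571], P' = [2567696420/463636571 -1573941920/463636571 2170963410/463636571; -1573941920/463636571 1996096760/463636571 -1649523910/463636571; 2170963410/463636571 -1649523910/463636571 2189053960/463636571]
step 2: x' = [798350559876/634065803863, 507301071257/634065803863, -274185660438/634065803863], P' = [24574706561276/4438460627041 -14992591242208/4438460627041 20755684496720/4438460627041; -14992591242208/4438460627041 18978679337984/4438460627041 -15702405887690/4438460627041; 20755684496720/4438460627041 -15702405887690/4438460627041 20908648631235/4438460627041]

step 0: x̄ = F·x = [4, -1, 8]
step 0: P̄ = F·P·Fᵀ + Q = [47 -11 17; -11 9 -1; 17 -1 36]
step 0: y = z − H·x̄ = [-5, -13]
step 0: S = H·P̄·Hᵀ + R = [38 -26; -26 360]
step 0: K = P̄·Hᵀ·S⁻¹ = [2889/3251 -279/3251; 2/3251 253/3251; 3829/6502 1595/6502]
step 0: x' = x̄ + K·y = [2186/3251, -6550/3251, 6068/3251]
step 0: P' = (I − K·H)·P̄ = [33727/3251 -22171/3251 29410/3251; -22171/3251 22179/3251 -21752/3251; 29410/3251 -21752/3251 56373/6502]
step 1: x̄ = F·x = [1454/3251, -8736/3251, -18212/3251]
step 1: P̄ = F·P·Fᵀ + Q = [269179/6502 -102908/3251 -535575/6502; -102908/3251 113252/3251 276830/3251; -535575/6502 276830/3251 1722995/6502]
step 1: y = z − H·x̄ = [10533/3251, 69531/3251]
step 1: S = H·P̄·Hᵀ + R = [110059/6502 -51783/6502; -51783/6502 27414809/6502]
step 1: K = P̄·Hᵀ·S⁻¹ = [248438625/463636571 -39288906/463636571; 105538710/463636571 39081774/463636571; 130359875/463636571 115142230/463636571]
step 1: x' = x̄ + K·y = [171988523/463636571, -68069832/463636571, 287691703/463636571]
step 1: P' = (I − K·H)·P̄ = [2567696420/463636571 -1573941920/463636571 2170963410/463636571; -1573941920/463636571 1996096760/463636571 -1649523910/463636571; 2170963410/463636571 -1649523910/463636571 2189053960/463636571]
step 2: x̄ = F·x = [-210969876/463636571, -240058355/463636571, -1310970846/463636571]
step 2: P̄ = F·P·Fᵀ + Q = [12665361484/463636571 -8103530420/463636571 -18983129570/463636571; -8103530420/463636571 9566223304/463636571 20316338300/463636571; -18983129570/463636571 20316338300/463636571 66861579435/463636571]
step 2: y = z − H·x̄ = [1841937944/463636571, 2360121428/463636571]
step 2: S = H·P̄·Hᵀ + R = [7879070232/463636571 -3661343054/463636571; -3661343054/463636571 1046409773330/463636571]
step 2: K = P̄·Hᵀ·S⁻¹ = [2395528829767/4438460627041 -374990174920/4438460627041; 996522023944/4438460627041 371328831866/4438460627041; 2526639304515/8876921254082 1102434202515/4438460627041]
step 2: x' = x̄ + K·y = [798350559876/634065803863, 507301071257/634065803863, -274185660438/634065803863]
step 2: P' = (I − K·H)·P̄ = [24574706561276/4438460627041 -14992591242208/4438460627041 20755684496720/4438460627041; -14992591242208/4438460627041 18978679337984/4438460627041 -15702405887690/4438460627041; 20755684496720/4438460627041 -15702405887690/4438460627041 20908648631235/4438460627041]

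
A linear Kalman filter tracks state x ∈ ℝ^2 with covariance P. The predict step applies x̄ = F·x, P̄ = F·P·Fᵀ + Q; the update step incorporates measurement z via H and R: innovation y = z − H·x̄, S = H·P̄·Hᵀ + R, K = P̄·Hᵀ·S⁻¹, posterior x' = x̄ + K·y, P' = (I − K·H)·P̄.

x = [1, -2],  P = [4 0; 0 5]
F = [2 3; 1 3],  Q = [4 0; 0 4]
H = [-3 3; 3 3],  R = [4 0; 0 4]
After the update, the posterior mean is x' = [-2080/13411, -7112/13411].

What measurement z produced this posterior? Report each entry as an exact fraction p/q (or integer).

x̄ = F·x = [-4, -5]
P̄ = F·P·Fᵀ + Q = [65 53; 53 53]
S = H·P̄·Hᵀ + R = [112 -108; -108 2020]
K = P̄·Hᵀ·S⁻¹ = [-4311/26822 2235/13411; 4293/26822 2226/13411]
x' − x̄ = [51564/13411, 59943/13411] = K·y
y = (KᵀK)⁻¹·Kᵀ·(x' − x̄) = [2, 25]
z = y + H·x̄ = [2, 25] + [-3, -27] = [-1, -2]

z = [-1, -2]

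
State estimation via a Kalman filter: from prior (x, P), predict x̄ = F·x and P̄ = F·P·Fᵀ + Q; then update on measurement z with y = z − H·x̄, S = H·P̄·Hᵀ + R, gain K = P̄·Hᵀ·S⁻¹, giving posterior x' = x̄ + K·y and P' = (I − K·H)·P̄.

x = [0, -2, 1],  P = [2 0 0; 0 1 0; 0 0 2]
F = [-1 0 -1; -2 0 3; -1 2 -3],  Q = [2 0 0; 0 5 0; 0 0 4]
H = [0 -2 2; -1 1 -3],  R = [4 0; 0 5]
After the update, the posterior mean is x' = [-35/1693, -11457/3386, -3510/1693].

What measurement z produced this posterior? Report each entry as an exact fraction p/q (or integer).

z = [3, 3]

x̄ = F·x = [-1, 3, -7]
P̄ = F·P·Fᵀ + Q = [6 -2 8; -2 31 -14; 8 -14 28]
S = H·P̄·Hᵀ + R = [352 -362; -362 430]
K = P̄·Hᵀ·S⁻¹ = [-746/5079 -1006/5079; -1925/3386 -515/1693; -563/5079 -1726/5079]
x' − x̄ = [1658/1693, -21615/3386, 8341/1693] = K·y
y = (KᵀK)⁻¹·Kᵀ·(x' − x̄) = [23, -22]
z = y + H·x̄ = [23, -22] + [-20, 25] = [3, 3]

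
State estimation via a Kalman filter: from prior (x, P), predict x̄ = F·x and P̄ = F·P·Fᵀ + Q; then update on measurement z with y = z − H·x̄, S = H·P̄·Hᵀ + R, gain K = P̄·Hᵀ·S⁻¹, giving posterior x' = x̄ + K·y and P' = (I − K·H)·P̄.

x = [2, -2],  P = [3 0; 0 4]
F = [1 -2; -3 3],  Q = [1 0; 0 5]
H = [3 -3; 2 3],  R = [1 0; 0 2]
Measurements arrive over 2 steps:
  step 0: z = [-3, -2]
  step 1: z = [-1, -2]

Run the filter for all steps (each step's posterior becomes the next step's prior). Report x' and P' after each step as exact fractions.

step 0: x̄ = F·x = [6, -12]
step 0: P̄ = F·P·Fᵀ + Q = [20 -33; -33 68]
step 0: y = z − H·x̄ = [-57, 22]
step 0: S = H·P̄·Hᵀ + R = [1387 -591; -591 298]
step 0: K = P̄·Hᵀ·S⁻¹ = [12513/64045 12136/64045; -8736/64045 12333/64045]
step 0: x' = x̄ + K·y = [-61979/64045, 738/64045]
step 0: P' = (I − K·H)·P̄ = [7357/64045 3186/64045; 3186/64045 6098/64045]
step 1: x̄ = F·x = [-12691/12809, 188151/64045]
step 1: P̄ = F·P·Fᵀ + Q = [16610/12809 -5997/12809; -5997/12809 383972/64045]
step 1: y = z − H·x̄ = [690773/64045, -565633/64045]
step 1: S = H·P̄·Hᵀ + R = [4806973/64045 -3047403/64045; -3047403/64045 3556218/64045]
step 1: K = P̄·Hᵀ·S⁻¹ = [7484195/40637983 21850520/121913949; -5666664/40637983 7622107/40637983]
step 1: x' = x̄ + K·y = [-71602550/121913949, -9050146/40637983]
step 1: P' = (I − K·H)·P̄ = [13230725/121913949 1915510/40637983; 1915510/40637983 3804398/40637983]

step 0: x' = [-61979/64045, 738/64045], P' = [7357/64045 3186/64045; 3186/64045 6098/64045]
step 1: x' = [-71602550/121913949, -9050146/40637983], P' = [13230725/121913949 1915510/40637983; 1915510/40637983 3804398/40637983]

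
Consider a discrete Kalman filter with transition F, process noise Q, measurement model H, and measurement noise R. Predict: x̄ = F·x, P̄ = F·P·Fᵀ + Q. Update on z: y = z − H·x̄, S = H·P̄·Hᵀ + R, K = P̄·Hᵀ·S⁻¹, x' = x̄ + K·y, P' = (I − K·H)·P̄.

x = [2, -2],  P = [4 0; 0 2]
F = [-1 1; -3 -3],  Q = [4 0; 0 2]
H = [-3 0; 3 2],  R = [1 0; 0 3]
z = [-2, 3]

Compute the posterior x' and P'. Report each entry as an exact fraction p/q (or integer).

x̄ = F·x = [-4, 0]
P̄ = F·P·Fᵀ + Q = [10 6; 6 56]
y = z − H·x̄ = [-14, 15]
S = H·P̄·Hᵀ + R = [91 -126; -126 389]
K = P̄·Hᵀ·S⁻¹ = [-6378/19523 6/2789; 9378/19523 1366/2789]
x' = x̄ + K·y = [1690/2789, 1734/2789]
P' = (I − K·H)·P̄ = [2126/19523 -3126/19523; -3126/19523 19032/19523]

x' = [1690/2789, 1734/2789]
P' = [2126/19523 -3126/19523; -3126/19523 19032/19523]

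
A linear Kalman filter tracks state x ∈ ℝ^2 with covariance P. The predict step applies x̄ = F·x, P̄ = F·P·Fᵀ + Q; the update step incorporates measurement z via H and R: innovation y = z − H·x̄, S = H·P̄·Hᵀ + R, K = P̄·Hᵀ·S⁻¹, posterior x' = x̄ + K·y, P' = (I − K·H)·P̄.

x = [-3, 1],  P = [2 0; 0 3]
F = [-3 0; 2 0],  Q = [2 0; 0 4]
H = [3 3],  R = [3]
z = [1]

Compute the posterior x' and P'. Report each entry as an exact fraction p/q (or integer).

x' = [161/25, -6]
P' = [308/25 -12; -12 12]

x̄ = F·x = [9, -6]
P̄ = F·P·Fᵀ + Q = [20 -12; -12 12]
y = z − H·x̄ = [-8]
S = H·P̄·Hᵀ + R = [75]
K = P̄·Hᵀ·S⁻¹ = [8/25; 0]
x' = x̄ + K·y = [161/25, -6]
P' = (I − K·H)·P̄ = [308/25 -12; -12 12]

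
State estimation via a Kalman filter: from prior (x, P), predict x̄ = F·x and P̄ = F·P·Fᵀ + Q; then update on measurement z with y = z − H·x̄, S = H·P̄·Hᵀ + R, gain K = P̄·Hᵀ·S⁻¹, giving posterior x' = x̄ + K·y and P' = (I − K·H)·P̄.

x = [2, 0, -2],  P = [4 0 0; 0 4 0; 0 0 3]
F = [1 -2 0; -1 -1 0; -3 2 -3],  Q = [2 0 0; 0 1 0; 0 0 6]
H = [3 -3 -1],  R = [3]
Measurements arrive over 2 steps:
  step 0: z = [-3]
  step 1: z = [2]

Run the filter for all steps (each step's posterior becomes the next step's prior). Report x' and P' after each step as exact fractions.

step 0: x̄ = F·x = [2, -2, 0]
step 0: P̄ = F·P·Fᵀ + Q = [22 4 -28; 4 9 4; -28 4 85]
step 0: y = z − H·x̄ = [-15]
step 0: S = H·P̄·Hᵀ + R = [487]
step 0: K = P̄·Hᵀ·S⁻¹ = [82/487; -19/487; -181/487]
step 0: x' = x̄ + K·y = [-256/487, -689/487, 2715/487]
step 0: P' = (I − K·H)·P̄ = [3990/487 3506/487 1206/487; 3506/487 4022/487 -1491/487; 1206/487 -1491/487 8634/487]
step 1: x̄ = F·x = [1122/487, 945/487, -8755/487]
step 1: P̄ = F·P·Fᵀ + Q = [7028/487 7560/487 -12574/487; 7560/487 15511/487 6577/487; -12574/487 6577/487 130154/487]
step 1: y = z − H·x̄ = [-8312/487]
step 1: S = H·P̄·Hᵀ + R = [313292/487]
step 1: K = P̄·Hᵀ·S⁻¹ = [5489/156646; -15215/156646; -26801/44756]
step 1: x' = x̄ + K·y = [133606/78323, 281825/78323, -86791/11189]
step 1: P' = (I − K·H)·P̄ = [1068429/78323 1387345/78323 -275709/22378; 1387345/78323 2019244/78323 -535107/22378; -275709/22378 -535107/22378 1636791/44756]

step 0: x' = [-256/487, -689/487, 2715/487], P' = [3990/487 3506/487 1206/487; 3506/487 4022/487 -1491/487; 1206/487 -1491/487 8634/487]
step 1: x' = [133606/78323, 281825/78323, -86791/11189], P' = [1068429/78323 1387345/78323 -275709/22378; 1387345/78323 2019244/78323 -535107/22378; -275709/22378 -535107/22378 1636791/44756]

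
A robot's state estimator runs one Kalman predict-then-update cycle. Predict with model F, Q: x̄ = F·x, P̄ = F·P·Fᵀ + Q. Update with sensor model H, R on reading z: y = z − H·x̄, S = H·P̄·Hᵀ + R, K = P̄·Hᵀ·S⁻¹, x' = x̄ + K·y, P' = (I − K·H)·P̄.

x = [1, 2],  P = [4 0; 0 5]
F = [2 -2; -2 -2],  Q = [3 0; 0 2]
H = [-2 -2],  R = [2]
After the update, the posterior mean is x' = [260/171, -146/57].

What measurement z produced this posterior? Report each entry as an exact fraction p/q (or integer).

z = [2]

x̄ = F·x = [-2, -6]
P̄ = F·P·Fᵀ + Q = [39 4; 4 38]
S = H·P̄·Hᵀ + R = [342]
K = P̄·Hᵀ·S⁻¹ = [-43/171; -14/57]
x' − x̄ = [602/171, 196/57] = K·y
y = (KᵀK)⁻¹·Kᵀ·(x' − x̄) = [-14]
z = y + H·x̄ = [-14] + [16] = [2]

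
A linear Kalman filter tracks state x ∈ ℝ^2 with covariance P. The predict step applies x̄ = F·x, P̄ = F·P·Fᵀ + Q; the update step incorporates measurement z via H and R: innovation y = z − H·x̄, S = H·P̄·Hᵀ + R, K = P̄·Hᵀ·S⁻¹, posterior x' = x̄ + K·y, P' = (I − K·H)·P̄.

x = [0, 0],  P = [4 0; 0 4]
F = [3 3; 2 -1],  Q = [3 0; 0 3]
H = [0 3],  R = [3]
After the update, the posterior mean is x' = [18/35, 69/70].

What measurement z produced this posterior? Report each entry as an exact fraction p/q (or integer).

z = [3]

x̄ = F·x = [0, 0]
P̄ = F·P·Fᵀ + Q = [75 12; 12 23]
S = H·P̄·Hᵀ + R = [210]
K = P̄·Hᵀ·S⁻¹ = [6/35; 23/70]
x' − x̄ = [18/35, 69/70] = K·y
y = (KᵀK)⁻¹·Kᵀ·(x' − x̄) = [3]
z = y + H·x̄ = [3] + [0] = [3]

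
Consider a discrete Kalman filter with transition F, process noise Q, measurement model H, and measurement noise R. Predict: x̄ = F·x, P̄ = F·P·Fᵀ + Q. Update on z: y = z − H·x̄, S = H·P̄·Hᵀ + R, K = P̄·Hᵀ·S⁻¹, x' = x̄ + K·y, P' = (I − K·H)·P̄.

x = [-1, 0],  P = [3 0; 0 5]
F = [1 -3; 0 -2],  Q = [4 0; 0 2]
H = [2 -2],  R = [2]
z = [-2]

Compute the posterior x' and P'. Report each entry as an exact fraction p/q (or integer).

x' = [-1, 0]
P' = [540/29 518/29; 518/29 510/29]

x̄ = F·x = [-1, 0]
P̄ = F·P·Fᵀ + Q = [52 30; 30 22]
y = z − H·x̄ = [0]
S = H·P̄·Hᵀ + R = [58]
K = P̄·Hᵀ·S⁻¹ = [22/29; 8/29]
x' = x̄ + K·y = [-1, 0]
P' = (I − K·H)·P̄ = [540/29 518/29; 518/29 510/29]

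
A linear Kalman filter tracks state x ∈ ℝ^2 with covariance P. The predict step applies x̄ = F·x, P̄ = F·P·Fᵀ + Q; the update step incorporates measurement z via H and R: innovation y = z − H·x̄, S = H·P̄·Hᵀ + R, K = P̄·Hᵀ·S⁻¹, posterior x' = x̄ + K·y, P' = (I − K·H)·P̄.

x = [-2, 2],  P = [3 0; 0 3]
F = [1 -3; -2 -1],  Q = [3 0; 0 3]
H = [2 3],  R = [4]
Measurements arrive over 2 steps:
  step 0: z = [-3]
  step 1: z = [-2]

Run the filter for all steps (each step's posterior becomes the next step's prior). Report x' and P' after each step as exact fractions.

step 0: x' = [-2147/334, 544/167], P' = [5397/334 -1749/167; -1749/167 1206/167]
step 1: x' = [-660311/44230, 205003/22115], P' = [2824101/44230 -918003/22115; -918003/22115 605958/22115]

step 0: x̄ = F·x = [-8, 2]
step 0: P̄ = F·P·Fᵀ + Q = [33 3; 3 18]
step 0: y = z − H·x̄ = [7]
step 0: S = H·P̄·Hᵀ + R = [334]
step 0: K = P̄·Hᵀ·S⁻¹ = [75/334; 30/167]
step 0: x' = x̄ + K·y = [-2147/334, 544/167]
step 0: P' = (I − K·H)·P̄ = [5397/334 -1749/167; -1749/167 1206/167]
step 1: x̄ = F·x = [-5411/334, 1603/167]
step 1: P̄ = F·P·Fᵀ + Q = [49095/334 -10524/167; -10524/167 5505/167]
step 1: y = z − H·x̄ = [268/167]
step 1: S = H·P̄·Hᵀ + R = [22115/167]
step 1: K = P̄·Hᵀ·S⁻¹ = [17523/22115; -4533/22115]
step 1: x' = x̄ + K·y = [-660311/44230, 205003/22115]
step 1: P' = (I − K·H)·P̄ = [2824101/44230 -918003/22115; -918003/22115 605958/22115]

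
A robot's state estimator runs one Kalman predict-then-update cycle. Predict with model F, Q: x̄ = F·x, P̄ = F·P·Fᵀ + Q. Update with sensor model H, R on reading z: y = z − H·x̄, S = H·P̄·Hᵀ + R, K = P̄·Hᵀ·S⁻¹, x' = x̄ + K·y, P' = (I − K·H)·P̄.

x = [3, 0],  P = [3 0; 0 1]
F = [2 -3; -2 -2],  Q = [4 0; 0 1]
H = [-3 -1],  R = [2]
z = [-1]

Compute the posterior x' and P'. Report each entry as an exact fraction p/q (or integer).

x' = [489/208, -1237/208]
P' = [439/208 -1179/208; -1179/208 3535/208]

x̄ = F·x = [6, -6]
P̄ = F·P·Fᵀ + Q = [25 -6; -6 17]
y = z − H·x̄ = [11]
S = H·P̄·Hᵀ + R = [208]
K = P̄·Hᵀ·S⁻¹ = [-69/208; 1/208]
x' = x̄ + K·y = [489/208, -1237/208]
P' = (I − K·H)·P̄ = [439/208 -1179/208; -1179/208 3535/208]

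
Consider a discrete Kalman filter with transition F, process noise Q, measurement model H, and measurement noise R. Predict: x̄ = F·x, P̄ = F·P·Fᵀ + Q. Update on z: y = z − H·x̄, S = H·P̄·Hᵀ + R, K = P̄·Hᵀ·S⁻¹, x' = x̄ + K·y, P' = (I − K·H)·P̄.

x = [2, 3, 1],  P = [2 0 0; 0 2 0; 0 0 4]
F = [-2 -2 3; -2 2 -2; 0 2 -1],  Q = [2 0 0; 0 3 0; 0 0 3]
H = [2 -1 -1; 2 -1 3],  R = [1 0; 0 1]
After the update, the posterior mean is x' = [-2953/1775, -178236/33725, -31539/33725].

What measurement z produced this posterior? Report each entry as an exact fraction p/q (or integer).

x̄ = F·x = [-7, 0, 5]
P̄ = F·P·Fᵀ + Q = [54 -24 -20; -24 35 16; -20 16 15]
S = H·P̄·Hᵀ + R = [475 190; 190 147]
K = P̄·Hᵀ·S⁻¹ = [456/1775 56/355; -7903/33725 23/355; -8347/33725 87/355]
x' − x̄ = [9472/1775, -178236/33725, -200164/33725] = K·y
y = (KᵀK)⁻¹·Kᵀ·(x' − x̄) = [22, -2]
z = y + H·x̄ = [22, -2] + [-19, 1] = [3, -1]

z = [3, -1]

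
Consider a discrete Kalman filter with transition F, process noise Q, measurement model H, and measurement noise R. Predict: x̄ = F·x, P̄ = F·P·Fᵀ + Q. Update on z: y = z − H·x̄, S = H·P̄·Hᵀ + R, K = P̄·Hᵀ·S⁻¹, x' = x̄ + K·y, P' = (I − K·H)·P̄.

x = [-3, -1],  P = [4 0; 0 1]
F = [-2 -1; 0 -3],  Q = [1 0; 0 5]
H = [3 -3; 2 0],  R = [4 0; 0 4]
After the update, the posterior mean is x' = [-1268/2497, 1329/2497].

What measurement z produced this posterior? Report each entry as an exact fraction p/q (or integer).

z = [-3, -2]

x̄ = F·x = [7, 3]
P̄ = F·P·Fᵀ + Q = [18 3; 3 14]
S = H·P̄·Hᵀ + R = [238 90; 90 76]
K = P̄·Hᵀ·S⁻¹ = [45/2497 2259/4994; -762/2497 2199/4994]
x' − x̄ = [-18747/2497, -6162/2497] = K·y
y = (KᵀK)⁻¹·Kᵀ·(x' − x̄) = [-15, -16]
z = y + H·x̄ = [-15, -16] + [12, 14] = [-3, -2]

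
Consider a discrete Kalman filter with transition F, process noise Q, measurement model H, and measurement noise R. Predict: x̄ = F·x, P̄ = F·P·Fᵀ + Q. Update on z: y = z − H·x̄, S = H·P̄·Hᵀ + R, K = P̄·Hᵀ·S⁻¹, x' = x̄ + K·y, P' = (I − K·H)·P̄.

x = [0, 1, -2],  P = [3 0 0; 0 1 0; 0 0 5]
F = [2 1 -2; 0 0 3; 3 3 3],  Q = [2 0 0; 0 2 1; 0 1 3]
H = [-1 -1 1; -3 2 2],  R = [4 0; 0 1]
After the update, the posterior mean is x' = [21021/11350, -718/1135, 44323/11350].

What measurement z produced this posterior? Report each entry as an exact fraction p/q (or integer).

z = [3, 1]

x̄ = F·x = [5, -6, -3]
P̄ = F·P·Fᵀ + Q = [35 -30 -9; -30 47 46; -9 46 84]
S = H·P̄·Hᵀ + R = [36 194; 194 1676]
K = P̄·Hᵀ·S⁻¹ = [6019/11350 -968/5675; -247/1135 431/2270; 11547/11350 607/11350]
x' − x̄ = [-35729/11350, 6092/1135, 78373/11350] = K·y
y = (KᵀK)⁻¹·Kᵀ·(x' − x̄) = [5, 34]
z = y + H·x̄ = [5, 34] + [-2, -33] = [3, 1]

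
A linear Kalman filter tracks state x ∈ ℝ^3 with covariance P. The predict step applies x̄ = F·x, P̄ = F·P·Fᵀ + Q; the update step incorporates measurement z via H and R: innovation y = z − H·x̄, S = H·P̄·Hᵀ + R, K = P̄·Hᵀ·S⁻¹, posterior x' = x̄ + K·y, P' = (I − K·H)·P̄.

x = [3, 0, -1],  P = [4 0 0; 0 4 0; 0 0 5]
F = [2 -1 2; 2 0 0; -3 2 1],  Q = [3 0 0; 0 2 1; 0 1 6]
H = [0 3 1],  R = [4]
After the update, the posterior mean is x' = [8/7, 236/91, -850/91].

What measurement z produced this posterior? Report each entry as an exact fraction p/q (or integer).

x̄ = F·x = [4, 6, -10]
P̄ = F·P·Fᵀ + Q = [43 16 -22; 16 18 -23; -22 -23 63]
S = H·P̄·Hᵀ + R = [91]
K = P̄·Hᵀ·S⁻¹ = [2/7; 31/91; -6/91]
x' − x̄ = [-20/7, -310/91, 60/91] = K·y
y = (KᵀK)⁻¹·Kᵀ·(x' − x̄) = [-10]
z = y + H·x̄ = [-10] + [8] = [-2]

z = [-2]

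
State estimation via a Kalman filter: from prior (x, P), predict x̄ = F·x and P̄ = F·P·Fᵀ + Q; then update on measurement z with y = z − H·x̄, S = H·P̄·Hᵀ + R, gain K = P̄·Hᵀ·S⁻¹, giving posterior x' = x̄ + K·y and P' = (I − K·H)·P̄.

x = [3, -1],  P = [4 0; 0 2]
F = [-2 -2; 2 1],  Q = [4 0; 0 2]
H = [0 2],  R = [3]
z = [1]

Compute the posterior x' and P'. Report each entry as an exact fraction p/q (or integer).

x̄ = F·x = [-4, 5]
P̄ = F·P·Fᵀ + Q = [28 -20; -20 20]
y = z − H·x̄ = [-9]
S = H·P̄·Hᵀ + R = [83]
K = P̄·Hᵀ·S⁻¹ = [-40/83; 40/83]
x' = x̄ + K·y = [28/83, 55/83]
P' = (I − K·H)·P̄ = [724/83 -60/83; -60/83 60/83]

x' = [28/83, 55/83]
P' = [724/83 -60/83; -60/83 60/83]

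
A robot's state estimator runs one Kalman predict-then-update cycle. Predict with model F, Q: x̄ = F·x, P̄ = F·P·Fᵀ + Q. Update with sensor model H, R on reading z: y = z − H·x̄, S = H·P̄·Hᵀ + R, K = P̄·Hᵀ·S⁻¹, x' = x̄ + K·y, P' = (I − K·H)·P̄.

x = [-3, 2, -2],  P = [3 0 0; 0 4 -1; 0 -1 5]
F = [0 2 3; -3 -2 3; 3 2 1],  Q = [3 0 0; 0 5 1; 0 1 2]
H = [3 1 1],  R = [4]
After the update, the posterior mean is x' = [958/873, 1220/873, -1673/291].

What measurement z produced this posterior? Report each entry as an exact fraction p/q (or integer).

x̄ = F·x = [-2, -1, -7]
P̄ = F·P·Fᵀ + Q = [52 29 23; 29 105 -31; 23 -31 46]
S = H·P̄·Hᵀ + R = [873]
K = P̄·Hᵀ·S⁻¹ = [208/873; 161/873; 28/291]
x' − x̄ = [2704/873, 2093/873, 364/291] = K·y
y = (KᵀK)⁻¹·Kᵀ·(x' − x̄) = [13]
z = y + H·x̄ = [13] + [-14] = [-1]

z = [-1]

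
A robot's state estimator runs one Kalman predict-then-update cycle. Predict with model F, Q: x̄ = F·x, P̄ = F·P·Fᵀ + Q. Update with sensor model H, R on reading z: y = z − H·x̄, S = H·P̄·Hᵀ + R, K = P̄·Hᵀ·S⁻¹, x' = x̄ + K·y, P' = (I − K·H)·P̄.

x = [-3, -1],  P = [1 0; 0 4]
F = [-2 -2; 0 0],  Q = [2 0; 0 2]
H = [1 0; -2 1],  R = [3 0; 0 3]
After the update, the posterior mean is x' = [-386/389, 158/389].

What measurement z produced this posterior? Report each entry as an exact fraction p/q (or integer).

z = [-1, 3]

x̄ = F·x = [8, 0]
P̄ = F·P·Fᵀ + Q = [22 0; 0 2]
S = H·P̄·Hᵀ + R = [25 -44; -44 93]
K = P̄·Hᵀ·S⁻¹ = [110/389 -132/389; 88/389 50/389]
x' − x̄ = [-3498/389, 158/389] = K·y
y = (KᵀK)⁻¹·Kᵀ·(x' − x̄) = [-9, 19]
z = y + H·x̄ = [-9, 19] + [8, -16] = [-1, 3]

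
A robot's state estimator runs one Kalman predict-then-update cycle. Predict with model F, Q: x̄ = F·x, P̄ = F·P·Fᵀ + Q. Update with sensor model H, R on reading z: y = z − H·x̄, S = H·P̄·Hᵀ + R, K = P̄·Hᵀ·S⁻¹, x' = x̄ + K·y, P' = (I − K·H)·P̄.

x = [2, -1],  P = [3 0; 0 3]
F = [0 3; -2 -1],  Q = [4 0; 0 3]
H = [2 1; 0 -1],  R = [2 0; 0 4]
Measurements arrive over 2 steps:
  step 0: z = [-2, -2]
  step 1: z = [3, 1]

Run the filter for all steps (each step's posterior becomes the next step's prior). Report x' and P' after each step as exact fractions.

step 0: x̄ = F·x = [-3, -3]
step 0: P̄ = F·P·Fᵀ + Q = [31 -9; -9 18]
step 0: y = z − H·x̄ = [7, -5]
step 0: S = H·P̄·Hᵀ + R = [108 0; 0 22]
step 0: K = P̄·Hᵀ·S⁻¹ = [53/108 9/22; 0 -9/11]
step 0: x' = x̄ + K·y = [-1913/1188, 12/11]
step 0: P' = (I − K·H)·P̄ = [1555/1188 -18/11; -18/11 36/11]
step 1: x̄ = F·x = [36/11, 115/54]
step 1: P̄ = F·P·Fᵀ + Q = [368/11 0; 0 134/27]
step 1: y = z − H·x̄ = [-3371/594, 169/54]
step 1: S = H·P̄·Hᵀ + R = [41812/297 -134/27; -134/27 242/27]
step 1: K = P̄·Hᵀ·S⁻¹ = [4048/8351 24656/91861; 134/8351 -50049/91861]
step 1: x' = x̄ + K·y = [125100/91861, 30630/91861]
step 1: P' = (I − K·H)·P̄ = [93840/91861 -98624/91861; -98624/91861 200196/91861]

step 0: x' = [-1913/1188, 12/11], P' = [1555/1188 -18/11; -18/11 36/11]
step 1: x' = [125100/91861, 30630/91861], P' = [93840/91861 -98624/91861; -98624/91861 200196/91861]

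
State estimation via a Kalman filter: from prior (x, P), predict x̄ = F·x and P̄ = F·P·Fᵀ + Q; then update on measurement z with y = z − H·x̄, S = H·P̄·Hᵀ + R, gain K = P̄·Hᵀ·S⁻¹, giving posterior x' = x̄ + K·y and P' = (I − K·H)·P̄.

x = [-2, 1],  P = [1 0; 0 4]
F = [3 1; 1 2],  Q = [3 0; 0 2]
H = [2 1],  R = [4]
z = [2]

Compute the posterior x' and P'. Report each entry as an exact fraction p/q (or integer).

x̄ = F·x = [-5, 0]
P̄ = F·P·Fᵀ + Q = [16 11; 11 19]
y = z − H·x̄ = [12]
S = H·P̄·Hᵀ + R = [131]
K = P̄·Hᵀ·S⁻¹ = [43/131; 41/131]
x' = x̄ + K·y = [-139/131, 492/131]
P' = (I − K·H)·P̄ = [247/131 -322/131; -322/131 808/131]

x' = [-139/131, 492/131]
P' = [247/131 -322/131; -322/131 808/131]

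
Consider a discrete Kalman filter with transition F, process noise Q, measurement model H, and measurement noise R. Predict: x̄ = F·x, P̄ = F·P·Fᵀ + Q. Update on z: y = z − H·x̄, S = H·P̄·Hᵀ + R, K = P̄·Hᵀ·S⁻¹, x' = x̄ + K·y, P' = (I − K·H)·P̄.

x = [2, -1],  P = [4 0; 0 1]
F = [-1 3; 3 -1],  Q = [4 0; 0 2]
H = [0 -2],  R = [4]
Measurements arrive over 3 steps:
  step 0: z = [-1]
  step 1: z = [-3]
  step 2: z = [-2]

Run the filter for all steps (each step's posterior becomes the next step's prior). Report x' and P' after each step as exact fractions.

step 0: x̄ = F·x = [-5, 7]
step 0: P̄ = F·P·Fᵀ + Q = [17 -15; -15 39]
step 0: y = z − H·x̄ = [13]
step 0: S = H·P̄·Hᵀ + R = [160]
step 0: K = P̄·Hᵀ·S⁻¹ = [3/16; -39/80]
step 0: x' = x̄ + K·y = [-41/16, 53/80]
step 0: P' = (I − K·H)·P̄ = [91/8 -3/8; -3/8 39/40]
step 1: x̄ = F·x = [91/20, -167/20]
step 1: P̄ = F·P·Fᵀ + Q = [132/5 -204/5; -204/5 538/5]
step 1: y = z − H·x̄ = [-197/10]
step 1: S = H·P̄·Hᵀ + R = [2172/5]
step 1: K = P̄·Hᵀ·S⁻¹ = [34/181; -269/543]
step 1: x' = x̄ + K·y = [615/724, 3061/2172]
step 1: P' = (I − K·H)·P̄ = [2004/181 -68/181; -68/181 538/543]
step 2: x̄ = F·x = [1223/362, 1237/1086]
step 2: P̄ = F·P·Fᵀ + Q = [4750/181 -7230/181; -7230/181 56956/543]
step 2: y = z − H·x̄ = [151/543]
step 2: S = H·P̄·Hᵀ + R = [229996/543]
step 2: K = P̄·Hᵀ·S⁻¹ = [10845/57499; -28478/57499]
step 2: x' = x̄ + K·y = [394547/114998, 115149/114998]
step 2: P' = (I − K·H)·P̄ = [642550/57499 -21690/57499; -21690/57499 56956/57499]

step 0: x' = [-41/16, 53/80], P' = [91/8 -3/8; -3/8 39/40]
step 1: x' = [615/724, 3061/2172], P' = [2004/181 -68/181; -68/181 538/543]
step 2: x' = [394547/114998, 115149/114998], P' = [642550/57499 -21690/57499; -21690/57499 56956/57499]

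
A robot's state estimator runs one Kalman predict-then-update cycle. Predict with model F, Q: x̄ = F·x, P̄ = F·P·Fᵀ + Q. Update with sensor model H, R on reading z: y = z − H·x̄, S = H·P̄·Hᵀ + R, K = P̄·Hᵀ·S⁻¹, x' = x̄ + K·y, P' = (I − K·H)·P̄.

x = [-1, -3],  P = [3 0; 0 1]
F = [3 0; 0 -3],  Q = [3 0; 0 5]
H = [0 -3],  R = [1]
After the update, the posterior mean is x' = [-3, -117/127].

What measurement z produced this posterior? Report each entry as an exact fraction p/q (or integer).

x̄ = F·x = [-3, 9]
P̄ = F·P·Fᵀ + Q = [30 0; 0 14]
S = H·P̄·Hᵀ + R = [127]
K = P̄·Hᵀ·S⁻¹ = [0; -42/127]
x' − x̄ = [0, -1260/127] = K·y
y = (KᵀK)⁻¹·Kᵀ·(x' − x̄) = [30]
z = y + H·x̄ = [30] + [-27] = [3]

z = [3]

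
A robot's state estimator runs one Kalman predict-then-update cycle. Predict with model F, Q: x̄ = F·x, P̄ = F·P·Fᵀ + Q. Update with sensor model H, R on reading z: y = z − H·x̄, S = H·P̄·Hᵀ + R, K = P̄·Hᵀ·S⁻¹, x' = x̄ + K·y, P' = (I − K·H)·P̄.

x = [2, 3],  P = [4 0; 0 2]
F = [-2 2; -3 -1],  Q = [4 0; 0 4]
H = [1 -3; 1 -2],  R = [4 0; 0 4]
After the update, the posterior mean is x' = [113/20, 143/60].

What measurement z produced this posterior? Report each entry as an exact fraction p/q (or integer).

z = [-2, 1]

x̄ = F·x = [2, -9]
P̄ = F·P·Fᵀ + Q = [28 20; 20 42]
S = H·P̄·Hᵀ + R = [290 180; 180 120]
K = P̄·Hᵀ·S⁻¹ = [-7/10 19/20; -1/2 13/60]
x' − x̄ = [73/20, 683/60] = K·y
y = (KᵀK)⁻¹·Kᵀ·(x' − x̄) = [-31, -19]
z = y + H·x̄ = [-31, -19] + [29, 20] = [-2, 1]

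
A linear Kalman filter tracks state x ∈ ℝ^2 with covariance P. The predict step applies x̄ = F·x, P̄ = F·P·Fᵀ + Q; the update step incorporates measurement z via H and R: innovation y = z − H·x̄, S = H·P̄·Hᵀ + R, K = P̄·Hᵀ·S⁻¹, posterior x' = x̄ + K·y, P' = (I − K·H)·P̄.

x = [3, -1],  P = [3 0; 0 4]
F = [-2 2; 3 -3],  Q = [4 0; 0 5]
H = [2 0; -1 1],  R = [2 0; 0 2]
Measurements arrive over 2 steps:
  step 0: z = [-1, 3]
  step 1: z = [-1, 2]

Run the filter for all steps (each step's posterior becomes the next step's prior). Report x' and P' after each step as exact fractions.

step 0: x̄ = F·x = [-8, 12]
step 0: P̄ = F·P·Fᵀ + Q = [32 -42; -42 68]
step 0: y = z − H·x̄ = [15, -17]
step 0: S = H·P̄·Hᵀ + R = [130 -148; -148 186]
step 0: K = P̄·Hᵀ·S⁻¹ = [238/569 -37/569; 164/569 467/569]
step 0: x' = x̄ + K·y = [-353/569, 1349/569]
step 0: P' = (I − K·H)·P̄ = [238/569 164/569; 164/569 1098/569]
step 1: x̄ = F·x = [3404/569, -5106/569]
step 1: P̄ = F·P·Fᵀ + Q = [6308/569 -6048/569; -6048/569 11917/569]
step 1: y = z − H·x̄ = [-7377/569, 9648/569]
step 1: S = H·P̄·Hᵀ + R = [26370/569 -24712/569; -24712/569 31459/569]
step 1: K = P̄·Hᵀ·S⁻¹ = [80444/192347 -12356/192347; 55732/192347 153621/192347]
step 1: x' = x̄ + K·y = [-101752/192347, 156198/192347]
step 1: P' = (I − K·H)·P̄ = [80444/192347 55732/192347; 55732/192347 362974/192347]

step 0: x' = [-353/569, 1349/569], P' = [238/569 164/569; 164/569 1098/569]
step 1: x' = [-101752/192347, 156198/192347], P' = [80444/192347 55732/192347; 55732/192347 362974/192347]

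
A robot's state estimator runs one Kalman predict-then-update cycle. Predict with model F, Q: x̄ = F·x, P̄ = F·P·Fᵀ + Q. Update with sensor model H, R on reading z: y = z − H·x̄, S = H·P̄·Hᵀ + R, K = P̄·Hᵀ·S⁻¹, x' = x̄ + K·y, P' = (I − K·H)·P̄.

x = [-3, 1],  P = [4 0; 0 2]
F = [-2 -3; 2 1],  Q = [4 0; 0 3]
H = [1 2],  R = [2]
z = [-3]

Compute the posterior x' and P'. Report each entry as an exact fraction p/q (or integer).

x' = [7/3, -25/9]
P' = [37 -56/3; -56/3 89/9]

x̄ = F·x = [3, -5]
P̄ = F·P·Fᵀ + Q = [38 -22; -22 21]
y = z − H·x̄ = [4]
S = H·P̄·Hᵀ + R = [36]
K = P̄·Hᵀ·S⁻¹ = [-1/6; 5/9]
x' = x̄ + K·y = [7/3, -25/9]
P' = (I − K·H)·P̄ = [37 -56/3; -56/3 89/9]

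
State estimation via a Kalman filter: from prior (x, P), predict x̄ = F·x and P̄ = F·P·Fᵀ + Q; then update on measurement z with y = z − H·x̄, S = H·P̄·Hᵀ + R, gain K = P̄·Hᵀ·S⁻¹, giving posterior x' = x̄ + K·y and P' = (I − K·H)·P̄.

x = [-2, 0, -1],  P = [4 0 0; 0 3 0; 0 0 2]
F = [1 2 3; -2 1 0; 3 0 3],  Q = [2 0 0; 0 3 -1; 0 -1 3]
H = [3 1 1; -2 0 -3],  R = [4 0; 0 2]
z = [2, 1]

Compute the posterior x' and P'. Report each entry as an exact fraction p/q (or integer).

x̄ = F·x = [-5, 4, -9]
P̄ = F·P·Fᵀ + Q = [36 -2 30; -2 22 -25; 30 -25 57]
y = z − H·x̄ = [22, -36]
S = H·P̄·Hᵀ + R = [525 -638; -638 1019]
K = P̄·Hᵀ·S⁻¹ = [35228/127931 1718/127931; 41231/127931 35733/127931; -23060/127931 -43439/127931]
x' = x̄ + K·y = [73513/127931, 132418/127931, -94895/127931]
P' = (I − K·H)·P̄ = [92824/127931 -74532/127931 -63028/127931; -74532/127931 362654/127931 25866/127931; -63028/127931 25866/127931 70978/127931]

x' = [73513/127931, 132418/127931, -94895/127931]
P' = [92824/127931 -74532/127931 -63028/127931; -74532/127931 362654/127931 25866/127931; -63028/127931 25866/127931 70978/127931]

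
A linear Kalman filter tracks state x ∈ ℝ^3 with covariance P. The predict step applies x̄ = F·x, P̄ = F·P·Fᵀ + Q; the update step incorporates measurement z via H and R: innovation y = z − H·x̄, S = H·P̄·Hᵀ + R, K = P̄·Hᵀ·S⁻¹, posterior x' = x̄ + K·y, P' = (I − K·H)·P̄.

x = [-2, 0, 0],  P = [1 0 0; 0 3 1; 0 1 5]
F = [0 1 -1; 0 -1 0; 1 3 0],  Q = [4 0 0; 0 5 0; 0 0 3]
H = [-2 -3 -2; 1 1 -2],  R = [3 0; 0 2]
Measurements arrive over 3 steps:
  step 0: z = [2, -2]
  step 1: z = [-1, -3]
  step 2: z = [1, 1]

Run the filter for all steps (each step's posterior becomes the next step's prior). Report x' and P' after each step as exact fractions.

step 0: x̄ = F·x = [0, 0, -2]
step 0: P̄ = F·P·Fᵀ + Q = [10 -2 6; -2 8 -9; 6 -9 31]
step 0: y = z − H·x̄ = [-2, -6]
step 0: S = H·P̄·Hᵀ + R = [155 66; 66 152]
step 0: K = P̄·Hᵀ·S⁻¹ = [-922/4801 274/4801; -472/4801 963/4801; -1427/9602 -6973/19204]
step 0: x' = x̄ + K·y = [200/4801, -4834/4801, 4569/9602]
step 0: P' = (I − K·H)·P̄ = [25134/4801 -18022/4801 3282/4801; -18022/4801 14352/4801 -2798/4801; 3282/4801 -2798/4801 7941/19204]
step 1: x̄ = F·x = [-14237/9602, 4834/4801, -14302/4801]
step 1: P̄ = F·P·Fᵀ + Q = [164549/19204 -17150/4801 30146/4801; -17150/4801 38357/4801 -25034/4801; 30146/4801 -25034/4801 60573/4801]
step 1: y = z − H·x̄ = [-33140/4801, -81445/9602]
step 1: S = H·P̄·Hᵀ + R = [501417/4801 181705/9602; 181705/9602 1106561/19204]
step 1: K = P̄·Hᵀ·S⁻¹ = [-18252959/108692312 -4134829/54346156; -656407/5720648 844735/2860324; -3931439/27173078 -5053169/13586539]
step 1: x' = x̄ + K·y = [34979793/108692312, -4039263/5720648, 31912909/27173078]
step 1: P' = (I − K·H)·P̄ = [522376423/108692312 -20117233/5720648 19586039/27173078; -20117233/5720648 16424965/5720648 -883901/1430162; 19586039/27173078 -883901/1430162 5751149/13586539]
step 2: x̄ = F·x = [-204397633/108692312, 4039263/5720648, -97629099/54346156]
step 2: P̄ = F·P·Fᵀ + Q = [927205727/108692312 -19960569/5720648 338590425/54346156; -19960569/5720648 45028205/5720648 -14578831/2860324; 338590425/54346156 -14578831/2860324 340939453/27173078]
step 2: y = z − H·x̄ = [-460381359/108692312, -180108/126977]
step 2: S = H·P̄·Hᵀ + R = [11408244279/108692312 2416642/126977; 2416642/126977 7247564/126977]
step 2: K = P̄·Hᵀ·S⁻¹ = [-25715402627/152946606109 -22611892631/305893212218; -17528284841/152946606109 44902209688/152946606109; -22139005122/152946606109 -113646220597/305893212218]
step 2: x' = x̄ + K·y = [-162660693380/152946606109, 118546119264/152946606109, -100385530638/152946606109]
step 2: P' = (I − K·H)·P̄ = [730857998602/152946606109 -534509920139/152946606109 109479985547/152946606109; -534509920139/152946606109 436479758579/152946606109 -93917290468/152946606109; 109479985547/152946606109 -93917290468/152946606109 64604457838/152946606109]

step 0: x' = [200/4801, -4834/4801, 4569/9602], P' = [25134/4801 -18022/4801 3282/4801; -18022/4801 14352/4801 -2798/4801; 3282/4801 -2798/4801 7941/19204]
step 1: x' = [34979793/108692312, -4039263/5720648, 31912909/27173078], P' = [522376423/108692312 -20117233/5720648 19586039/27173078; -20117233/5720648 16424965/5720648 -883901/1430162; 19586039/27173078 -883901/1430162 5751149/13586539]
step 2: x' = [-162660693380/152946606109, 118546119264/152946606109, -100385530638/152946606109], P' = [730857998602/152946606109 -534509920139/152946606109 109479985547/152946606109; -534509920139/152946606109 436479758579/152946606109 -93917290468/152946606109; 109479985547/152946606109 -93917290468/152946606109 64604457838/152946606109]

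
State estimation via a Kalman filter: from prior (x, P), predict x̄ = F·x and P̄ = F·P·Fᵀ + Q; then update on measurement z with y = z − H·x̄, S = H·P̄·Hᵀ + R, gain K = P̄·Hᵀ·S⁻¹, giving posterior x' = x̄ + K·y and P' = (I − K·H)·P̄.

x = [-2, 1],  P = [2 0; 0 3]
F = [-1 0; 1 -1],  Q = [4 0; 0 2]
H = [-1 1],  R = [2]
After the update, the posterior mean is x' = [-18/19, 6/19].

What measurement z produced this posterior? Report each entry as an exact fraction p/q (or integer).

z = [2]

x̄ = F·x = [2, -3]
P̄ = F·P·Fᵀ + Q = [6 -2; -2 7]
S = H·P̄·Hᵀ + R = [19]
K = P̄·Hᵀ·S⁻¹ = [-8/19; 9/19]
x' − x̄ = [-56/19, 63/19] = K·y
y = (KᵀK)⁻¹·Kᵀ·(x' − x̄) = [7]
z = y + H·x̄ = [7] + [-5] = [2]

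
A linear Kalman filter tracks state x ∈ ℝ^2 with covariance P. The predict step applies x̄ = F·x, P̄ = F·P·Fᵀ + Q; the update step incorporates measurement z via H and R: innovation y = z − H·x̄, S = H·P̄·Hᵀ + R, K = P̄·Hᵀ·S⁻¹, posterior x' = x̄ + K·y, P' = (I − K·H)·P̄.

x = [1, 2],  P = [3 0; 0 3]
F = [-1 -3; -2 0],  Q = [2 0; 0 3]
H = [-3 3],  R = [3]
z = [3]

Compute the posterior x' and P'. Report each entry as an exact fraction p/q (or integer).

x̄ = F·x = [-7, -2]
P̄ = F·P·Fᵀ + Q = [32 6; 6 15]
y = z − H·x̄ = [-12]
S = H·P̄·Hᵀ + R = [318]
K = P̄·Hᵀ·S⁻¹ = [-13/53; 9/106]
x' = x̄ + K·y = [-215/53, -160/53]
P' = (I − K·H)·P̄ = [682/53 669/53; 669/53 1347/106]

x' = [-215/53, -160/53]
P' = [682/53 669/53; 669/53 1347/106]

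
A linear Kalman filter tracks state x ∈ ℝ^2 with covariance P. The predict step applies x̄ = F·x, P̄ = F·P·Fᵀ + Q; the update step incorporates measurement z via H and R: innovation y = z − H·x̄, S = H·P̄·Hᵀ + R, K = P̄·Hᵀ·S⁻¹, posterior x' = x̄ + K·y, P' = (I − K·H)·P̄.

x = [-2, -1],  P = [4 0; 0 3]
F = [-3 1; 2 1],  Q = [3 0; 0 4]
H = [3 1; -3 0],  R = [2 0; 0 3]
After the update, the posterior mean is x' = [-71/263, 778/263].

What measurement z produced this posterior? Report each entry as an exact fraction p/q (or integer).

x̄ = F·x = [5, -5]
P̄ = F·P·Fᵀ + Q = [42 -21; -21 23]
S = H·P̄·Hᵀ + R = [277 -315; -315 381]
K = P̄·Hᵀ·S⁻¹ = [105/2104 -609/2104; 1535/2104 1617/2104]
x' − x̄ = [-1386/263, 2093/263] = K·y
y = (KᵀK)⁻¹·Kᵀ·(x' − x̄) = [-7, 17]
z = y + H·x̄ = [-7, 17] + [10, -15] = [3, 2]

z = [3, 2]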